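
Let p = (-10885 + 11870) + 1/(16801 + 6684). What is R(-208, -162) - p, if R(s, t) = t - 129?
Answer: -29966861/23485 ≈ -1276.0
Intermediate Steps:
R(s, t) = -129 + t
p = 23132726/23485 (p = 985 + 1/23485 = 23132726/23485 ≈ 985.00)
R(-208, -162) - p = (-129 - 162) - 1*23132726/23485 = -291 - 23132726/23485 = -29966861/23485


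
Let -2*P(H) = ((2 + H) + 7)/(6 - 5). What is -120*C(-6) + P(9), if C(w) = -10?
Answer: 1191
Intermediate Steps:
P(H) = -9/2 - H/2 (P(H) = -((2 + H) + 7)/(2*(6 - 5)) = -(9 + H)/(2*1) = -(9 + H)/2 = -9/2 - H/2)
-120*C(-6) + P(9) = -120*(-10) + (-9/2 - ½*9) = 1200 + (-9/2 - 9/2) = 1200 - 9 = 1191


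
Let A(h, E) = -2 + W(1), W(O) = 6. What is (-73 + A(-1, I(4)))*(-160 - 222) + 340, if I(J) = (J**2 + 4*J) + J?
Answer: 26698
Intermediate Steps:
I(J) = J**2 + 5*J
A(h, E) = 4 (A(h, E) = -2 + 6 = 4)
(-73 + A(-1, I(4)))*(-160 - 222) + 340 = (-73 + 4)*(-160 - 222) + 340 = -69*(-382) + 340 = 26358 + 340 = 26698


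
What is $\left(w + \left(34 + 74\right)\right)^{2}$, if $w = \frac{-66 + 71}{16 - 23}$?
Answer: $\frac{564001}{49} \approx 11510.0$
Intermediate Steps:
$w = - \frac{5}{7}$ ($w = \frac{5}{-7} = 5 \left(- \frac{1}{7}\right) = - \frac{5}{7} \approx -0.71429$)
$\left(w + \left(34 + 74\right)\right)^{2} = \left(- \frac{5}{7} + \left(34 + 74\right)\right)^{2} = \left(- \frac{5}{7} + 108\right)^{2} = \left(\frac{751}{7}\right)^{2} = \frac{564001}{49}$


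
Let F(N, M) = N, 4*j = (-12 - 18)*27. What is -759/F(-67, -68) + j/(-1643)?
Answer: 2521209/220162 ≈ 11.452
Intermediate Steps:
j = -405/2 (j = ((-12 - 18)*27)/4 = (-30*27)/4 = (1/4)*(-810) = -405/2 ≈ -202.50)
-759/F(-67, -68) + j/(-1643) = -759/(-67) - 405/2/(-1643) = -759*(-1/67) - 405/2*(-1/1643) = 759/67 + 405/3286 = 2521209/220162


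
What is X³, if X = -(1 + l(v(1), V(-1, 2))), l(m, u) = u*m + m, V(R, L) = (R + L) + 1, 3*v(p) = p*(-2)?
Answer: 1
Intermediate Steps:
v(p) = -2*p/3 (v(p) = (p*(-2))/3 = (-2*p)/3 = -2*p/3)
V(R, L) = 1 + L + R (V(R, L) = (L + R) + 1 = 1 + L + R)
l(m, u) = m + m*u (l(m, u) = m*u + m = m + m*u)
X = 1 (X = -(1 + (-⅔*1)*(1 + (1 + 2 - 1))) = -(1 - 2*(1 + 2)/3) = -(1 - ⅔*3) = -(1 - 2) = -1*(-1) = 1)
X³ = 1³ = 1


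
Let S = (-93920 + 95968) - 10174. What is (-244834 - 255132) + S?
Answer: -508092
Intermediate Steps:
S = -8126 (S = 2048 - 10174 = -8126)
(-244834 - 255132) + S = (-244834 - 255132) - 8126 = -499966 - 8126 = -508092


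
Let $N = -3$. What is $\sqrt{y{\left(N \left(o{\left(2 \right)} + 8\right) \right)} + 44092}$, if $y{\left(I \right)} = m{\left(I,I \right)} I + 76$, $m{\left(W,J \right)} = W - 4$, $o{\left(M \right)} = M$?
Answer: $2 \sqrt{11297} \approx 212.57$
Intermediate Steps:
$m{\left(W,J \right)} = -4 + W$ ($m{\left(W,J \right)} = W - 4 = -4 + W$)
$y{\left(I \right)} = 76 + I \left(-4 + I\right)$ ($y{\left(I \right)} = \left(-4 + I\right) I + 76 = I \left(-4 + I\right) + 76 = 76 + I \left(-4 + I\right)$)
$\sqrt{y{\left(N \left(o{\left(2 \right)} + 8\right) \right)} + 44092} = \sqrt{\left(76 + - 3 \left(2 + 8\right) \left(-4 - 3 \left(2 + 8\right)\right)\right) + 44092} = \sqrt{\left(76 + \left(-3\right) 10 \left(-4 - 30\right)\right) + 44092} = \sqrt{\left(76 - 30 \left(-4 - 30\right)\right) + 44092} = \sqrt{\left(76 - -1020\right) + 44092} = \sqrt{\left(76 + 1020\right) + 44092} = \sqrt{1096 + 44092} = \sqrt{45188} = 2 \sqrt{11297}$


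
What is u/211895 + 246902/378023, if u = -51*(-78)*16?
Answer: 76377707194/80101183585 ≈ 0.95352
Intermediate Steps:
u = 63648 (u = 3978*16 = 63648)
u/211895 + 246902/378023 = 63648/211895 + 246902/378023 = 76377707194/80101183585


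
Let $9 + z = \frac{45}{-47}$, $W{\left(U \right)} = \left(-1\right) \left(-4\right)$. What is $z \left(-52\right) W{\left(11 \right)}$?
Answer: $\frac{97344}{47} \approx 2071.1$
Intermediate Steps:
$W{\left(U \right)} = 4$
$z = - \frac{468}{47}$ ($z = -9 + \frac{45}{-47} = -9 + 45 \left(- \frac{1}{47}\right) = -9 - \frac{45}{47} = - \frac{468}{47} \approx -9.9574$)
$z \left(-52\right) W{\left(11 \right)} = \left(- \frac{468}{47}\right) \left(-52\right) 4 = \frac{24336}{47} \cdot 4 = \frac{97344}{47}$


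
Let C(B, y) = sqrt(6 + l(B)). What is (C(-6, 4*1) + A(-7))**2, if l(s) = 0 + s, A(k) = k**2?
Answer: 2401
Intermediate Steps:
l(s) = s
C(B, y) = sqrt(6 + B)
(C(-6, 4*1) + A(-7))**2 = (sqrt(6 - 6) + (-7)**2)**2 = (sqrt(0) + 49)**2 = (0 + 49)**2 = 49**2 = 2401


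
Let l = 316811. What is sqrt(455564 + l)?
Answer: 5*sqrt(30895) ≈ 878.85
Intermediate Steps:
sqrt(455564 + l) = sqrt(455564 + 316811) = sqrt(772375) = 5*sqrt(30895)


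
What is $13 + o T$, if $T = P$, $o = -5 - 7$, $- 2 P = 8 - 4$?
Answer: $37$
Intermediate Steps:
$P = -2$ ($P = - \frac{8 - 4}{2} = \left(- \frac{1}{2}\right) 4 = -2$)
$o = -12$ ($o = -5 - 7 = -12$)
$T = -2$
$13 + o T = 13 - -24 = 13 + 24 = 37$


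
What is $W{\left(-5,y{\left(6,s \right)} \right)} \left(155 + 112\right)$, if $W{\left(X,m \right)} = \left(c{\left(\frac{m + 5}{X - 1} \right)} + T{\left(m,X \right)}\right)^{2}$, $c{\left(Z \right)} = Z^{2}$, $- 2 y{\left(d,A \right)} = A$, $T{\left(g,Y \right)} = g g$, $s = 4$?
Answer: $\frac{77163}{16} \approx 4822.7$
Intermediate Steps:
$T{\left(g,Y \right)} = g^{2}$
$y{\left(d,A \right)} = - \frac{A}{2}$
$W{\left(X,m \right)} = \left(m^{2} + \frac{\left(5 + m\right)^{2}}{\left(-1 + X\right)^{2}}\right)^{2}$ ($W{\left(X,m \right)} = \left(\left(\frac{m + 5}{X - 1}\right)^{2} + m^{2}\right)^{2} = \left(\left(\frac{5 + m}{-1 + X}\right)^{2} + m^{2}\right)^{2} = \left(\frac{\left(5 + m\right)^{2}}{\left(-1 + X\right)^{2}} + m^{2}\right)^{2} = \left(m^{2} + \frac{\left(5 + m\right)^{2}}{\left(-1 + X\right)^{2}}\right)^{2}$)
$W{\left(-5,y{\left(6,s \right)} \right)} \left(155 + 112\right) = \frac{\left(\left(5 - 2\right)^{2} + \left(\left(- \frac{1}{2}\right) 4\right)^{2} \left(-1 - 5\right)^{2}\right)^{2}}{\left(-1 - 5\right)^{4}} \left(155 + 112\right) = \frac{\left(\left(5 - 2\right)^{2} + \left(-2\right)^{2} \left(-6\right)^{2}\right)^{2}}{1296} \cdot 267 = \frac{\left(3^{2} + 4 \cdot 36\right)^{2}}{1296} \cdot 267 = \frac{\left(9 + 144\right)^{2}}{1296} \cdot 267 = \frac{153^{2}}{1296} \cdot 267 = \frac{1}{1296} \cdot 23409 \cdot 267 = \frac{289}{16} \cdot 267 = \frac{77163}{16}$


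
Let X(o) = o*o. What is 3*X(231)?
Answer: 160083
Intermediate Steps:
X(o) = o**2
3*X(231) = 3*231**2 = 3*53361 = 160083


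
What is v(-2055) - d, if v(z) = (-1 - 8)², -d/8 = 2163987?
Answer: 17311977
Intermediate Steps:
d = -17311896 (d = -8*2163987 = -17311896)
v(z) = 81 (v(z) = (-9)² = 81)
v(-2055) - d = 81 - 1*(-17311896) = 81 + 17311896 = 17311977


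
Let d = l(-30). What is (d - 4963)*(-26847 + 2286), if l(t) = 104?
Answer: 119341899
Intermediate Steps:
d = 104
(d - 4963)*(-26847 + 2286) = (104 - 4963)*(-26847 + 2286) = -4859*(-24561) = 119341899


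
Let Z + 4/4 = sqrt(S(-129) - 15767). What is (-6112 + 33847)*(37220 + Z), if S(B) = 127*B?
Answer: 1032268965 + 138675*I*sqrt(1286) ≈ 1.0323e+9 + 4.973e+6*I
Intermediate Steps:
Z = -1 + 5*I*sqrt(1286) (Z = -1 + sqrt(127*(-129) - 15767) = -1 + sqrt(-16383 - 15767) = -1 + sqrt(-32150) = -1 + 5*I*sqrt(1286) ≈ -1.0 + 179.3*I)
(-6112 + 33847)*(37220 + Z) = (-6112 + 33847)*(37220 + (-1 + 5*I*sqrt(1286))) = 27735*(37219 + 5*I*sqrt(1286)) = 1032268965 + 138675*I*sqrt(1286)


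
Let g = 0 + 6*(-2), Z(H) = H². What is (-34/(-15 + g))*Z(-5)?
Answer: 850/27 ≈ 31.481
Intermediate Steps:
g = -12 (g = 0 - 12 = -12)
(-34/(-15 + g))*Z(-5) = -34/(-15 - 12)*(-5)² = -34/(-27)*25 = -34*(-1/27)*25 = (34/27)*25 = 850/27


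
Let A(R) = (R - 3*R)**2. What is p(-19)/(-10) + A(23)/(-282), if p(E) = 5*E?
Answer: 563/282 ≈ 1.9965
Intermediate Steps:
A(R) = 4*R**2 (A(R) = (-2*R)**2 = 4*R**2)
p(-19)/(-10) + A(23)/(-282) = (5*(-19))/(-10) + (4*23**2)/(-282) = -95*(-1/10) + (4*529)*(-1/282) = 19/2 + 2116*(-1/282) = 19/2 - 1058/141 = 563/282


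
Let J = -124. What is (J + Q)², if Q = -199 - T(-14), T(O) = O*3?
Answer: 78961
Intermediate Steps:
T(O) = 3*O
Q = -157 (Q = -199 - 3*(-14) = -199 - 1*(-42) = -199 + 42 = -157)
(J + Q)² = (-124 - 157)² = (-281)² = 78961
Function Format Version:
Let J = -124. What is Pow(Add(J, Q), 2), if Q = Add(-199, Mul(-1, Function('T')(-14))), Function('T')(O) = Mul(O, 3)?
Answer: 78961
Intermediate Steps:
Function('T')(O) = Mul(3, O)
Q = -157 (Q = Add(-199, Mul(-1, Mul(3, -14))) = Add(-199, Mul(-1, -42)) = Add(-199, 42) = -157)
Pow(Add(J, Q), 2) = Pow(Add(-124, -157), 2) = Pow(-281, 2) = 78961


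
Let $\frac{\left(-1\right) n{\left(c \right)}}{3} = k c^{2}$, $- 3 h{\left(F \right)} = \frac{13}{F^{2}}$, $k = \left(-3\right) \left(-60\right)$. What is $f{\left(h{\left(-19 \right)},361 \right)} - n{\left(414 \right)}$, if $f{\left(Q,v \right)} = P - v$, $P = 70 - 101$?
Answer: $92553448$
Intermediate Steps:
$k = 180$
$h{\left(F \right)} = - \frac{13}{3 F^{2}}$ ($h{\left(F \right)} = - \frac{13 \frac{1}{F^{2}}}{3} = - \frac{13}{3 F^{2}}$)
$P = -31$ ($P = 70 - 101 = -31$)
$f{\left(Q,v \right)} = -31 - v$
$n{\left(c \right)} = - 540 c^{2}$ ($n{\left(c \right)} = - 3 \cdot 180 c^{2} = - 540 c^{2}$)
$f{\left(h{\left(-19 \right)},361 \right)} - n{\left(414 \right)} = \left(-31 - 361\right) - - 540 \cdot 414^{2} = \left(-31 - 361\right) - \left(-540\right) 171396 = -392 - -92553840 = -392 + 92553840 = 92553448$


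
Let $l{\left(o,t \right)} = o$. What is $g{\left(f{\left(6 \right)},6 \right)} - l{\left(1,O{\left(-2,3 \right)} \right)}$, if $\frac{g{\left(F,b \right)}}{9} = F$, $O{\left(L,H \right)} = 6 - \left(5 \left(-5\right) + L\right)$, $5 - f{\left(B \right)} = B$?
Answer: $-10$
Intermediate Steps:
$f{\left(B \right)} = 5 - B$
$O{\left(L,H \right)} = 31 - L$ ($O{\left(L,H \right)} = 6 - \left(-25 + L\right) = 31 - L$)
$g{\left(F,b \right)} = 9 F$
$g{\left(f{\left(6 \right)},6 \right)} - l{\left(1,O{\left(-2,3 \right)} \right)} = 9 \left(5 - 6\right) - 1 = 9 \left(-1\right) - 1 = -9 - 1 = -10$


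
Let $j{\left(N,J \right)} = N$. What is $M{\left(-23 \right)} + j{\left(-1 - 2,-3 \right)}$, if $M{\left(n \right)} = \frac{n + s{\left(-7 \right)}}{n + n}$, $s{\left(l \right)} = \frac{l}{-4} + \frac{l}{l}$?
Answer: $- \frac{471}{184} \approx -2.5598$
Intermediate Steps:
$s{\left(l \right)} = 1 - \frac{l}{4}$ ($s{\left(l \right)} = l \left(- \frac{1}{4}\right) + 1 = - \frac{l}{4} + 1 = 1 - \frac{l}{4}$)
$M{\left(n \right)} = \frac{\frac{11}{4} + n}{2 n}$ ($M{\left(n \right)} = \frac{n + \left(1 - - \frac{7}{4}\right)}{n + n} = \frac{n + \left(1 + \frac{7}{4}\right)}{2 n} = \left(n + \frac{11}{4}\right) \frac{1}{2 n} = \left(\frac{11}{4} + n\right) \frac{1}{2 n} = \frac{\frac{11}{4} + n}{2 n}$)
$M{\left(-23 \right)} + j{\left(-1 - 2,-3 \right)} = \frac{11 + 4 \left(-23\right)}{8 \left(-23\right)} - 3 = \frac{1}{8} \left(- \frac{1}{23}\right) \left(11 - 92\right) - 3 = \frac{1}{8} \left(- \frac{1}{23}\right) \left(-81\right) - 3 = \frac{81}{184} - 3 = - \frac{471}{184}$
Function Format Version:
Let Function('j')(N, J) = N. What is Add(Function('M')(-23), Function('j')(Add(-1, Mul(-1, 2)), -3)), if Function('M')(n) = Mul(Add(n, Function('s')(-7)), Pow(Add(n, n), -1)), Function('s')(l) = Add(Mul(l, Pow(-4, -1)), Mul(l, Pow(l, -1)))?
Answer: Rational(-471, 184) ≈ -2.5598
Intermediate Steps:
Function('s')(l) = Add(1, Mul(Rational(-1, 4), l)) (Function('s')(l) = Add(Mul(l, Rational(-1, 4)), 1) = Add(Mul(Rational(-1, 4), l), 1) = Add(1, Mul(Rational(-1, 4), l)))
Function('M')(n) = Mul(Rational(1, 2), Pow(n, -1), Add(Rational(11, 4), n)) (Function('M')(n) = Mul(Add(n, Add(1, Mul(Rational(-1, 4), -7))), Pow(Add(n, n), -1)) = Mul(Add(n, Add(1, Rational(7, 4))), Pow(Mul(2, n), -1)) = Mul(Add(n, Rational(11, 4)), Mul(Rational(1, 2), Pow(n, -1))) = Mul(Add(Rational(11, 4), n), Mul(Rational(1, 2), Pow(n, -1))) = Mul(Rational(1, 2), Pow(n, -1), Add(Rational(11, 4), n)))
Add(Function('M')(-23), Function('j')(Add(-1, Mul(-1, 2)), -3)) = Add(Mul(Rational(1, 8), Pow(-23, -1), Add(11, Mul(4, -23))), Add(-1, Mul(-1, 2))) = Add(Mul(Rational(1, 8), Rational(-1, 23), Add(11, -92)), Add(-1, -2)) = Add(Mul(Rational(1, 8), Rational(-1, 23), -81), -3) = Add(Rational(81, 184), -3) = Rational(-471, 184)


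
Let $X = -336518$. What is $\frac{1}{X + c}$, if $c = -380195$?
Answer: $- \frac{1}{716713} \approx -1.3953 \cdot 10^{-6}$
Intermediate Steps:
$\frac{1}{X + c} = \frac{1}{-336518 - 380195} = \frac{1}{-716713} = - \frac{1}{716713}$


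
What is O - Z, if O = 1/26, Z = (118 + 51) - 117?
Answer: -1351/26 ≈ -51.962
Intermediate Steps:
Z = 52 (Z = 169 - 117 = 52)
O = 1/26 ≈ 0.038462
O - Z = 1/26 - 1*52 = 1/26 - 52 = -1351/26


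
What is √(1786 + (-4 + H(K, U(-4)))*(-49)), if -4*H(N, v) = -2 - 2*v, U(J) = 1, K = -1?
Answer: √1933 ≈ 43.966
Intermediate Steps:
H(N, v) = ½ + v/2 (H(N, v) = -(-2 - 2*v)/4 = ½ + v/2)
√(1786 + (-4 + H(K, U(-4)))*(-49)) = √(1786 + (-4 + (½ + (½)*1))*(-49)) = √(1786 + (-4 + (½ + ½))*(-49)) = √(1786 + (-4 + 1)*(-49)) = √(1786 - 3*(-49)) = √(1786 + 147) = √1933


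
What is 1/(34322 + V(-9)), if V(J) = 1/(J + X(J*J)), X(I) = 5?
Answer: 4/137287 ≈ 2.9136e-5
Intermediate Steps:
V(J) = 1/(5 + J) (V(J) = 1/(J + 5) = 1/(5 + J))
1/(34322 + V(-9)) = 1/(34322 + 1/(5 - 9)) = 1/(34322 + 1/(-4)) = 1/(34322 - 1/4) = 1/(137287/4) = 4/137287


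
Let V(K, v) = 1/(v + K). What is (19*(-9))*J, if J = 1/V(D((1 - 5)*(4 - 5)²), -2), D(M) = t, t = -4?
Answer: 1026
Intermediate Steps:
D(M) = -4
V(K, v) = 1/(K + v)
J = -6 (J = 1/(1/(-4 - 2)) = 1/(1/(-6)) = 1/(-⅙) = -6)
(19*(-9))*J = (19*(-9))*(-6) = -171*(-6) = 1026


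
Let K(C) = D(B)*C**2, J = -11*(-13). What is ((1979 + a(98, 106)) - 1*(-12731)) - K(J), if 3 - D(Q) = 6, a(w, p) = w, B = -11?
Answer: 76155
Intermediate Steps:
J = 143
D(Q) = -3 (D(Q) = 3 - 1*6 = 3 - 6 = -3)
K(C) = -3*C**2
((1979 + a(98, 106)) - 1*(-12731)) - K(J) = ((1979 + 98) - 1*(-12731)) - (-3)*143**2 = (2077 + 12731) - (-3)*20449 = 14808 - 1*(-61347) = 14808 + 61347 = 76155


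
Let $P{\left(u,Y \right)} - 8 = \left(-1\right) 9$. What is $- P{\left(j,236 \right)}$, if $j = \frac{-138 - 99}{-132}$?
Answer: $1$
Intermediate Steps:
$j = \frac{79}{44}$ ($j = \left(-138 - 99\right) \left(- \frac{1}{132}\right) = \left(-237\right) \left(- \frac{1}{132}\right) = \frac{79}{44} \approx 1.7955$)
$P{\left(u,Y \right)} = -1$ ($P{\left(u,Y \right)} = 8 - 9 = -1$)
$- P{\left(j,236 \right)} = \left(-1\right) \left(-1\right) = 1$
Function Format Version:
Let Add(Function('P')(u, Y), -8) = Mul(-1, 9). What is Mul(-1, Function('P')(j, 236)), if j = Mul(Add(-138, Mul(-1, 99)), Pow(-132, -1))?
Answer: 1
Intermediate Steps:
j = Rational(79, 44) (j = Mul(Add(-138, -99), Rational(-1, 132)) = Mul(-237, Rational(-1, 132)) = Rational(79, 44) ≈ 1.7955)
Function('P')(u, Y) = -1 (Function('P')(u, Y) = Add(8, Mul(-1, 9)) = Add(8, -9) = -1)
Mul(-1, Function('P')(j, 236)) = Mul(-1, -1) = 1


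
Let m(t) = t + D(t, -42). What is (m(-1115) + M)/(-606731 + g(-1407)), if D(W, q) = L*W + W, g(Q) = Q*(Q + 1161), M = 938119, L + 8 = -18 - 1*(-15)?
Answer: -948154/260609 ≈ -3.6382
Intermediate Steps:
L = -11 (L = -8 + (-18 - 1*(-15)) = -8 + (-18 + 15) = -8 - 3 = -11)
g(Q) = Q*(1161 + Q)
D(W, q) = -10*W (D(W, q) = -11*W + W = -10*W)
m(t) = -9*t (m(t) = t - 10*t = -9*t)
(m(-1115) + M)/(-606731 + g(-1407)) = (-9*(-1115) + 938119)/(-606731 - 1407*(1161 - 1407)) = (10035 + 938119)/(-606731 - 1407*(-246)) = 948154/(-606731 + 346122) = 948154/(-260609) = 948154*(-1/260609) = -948154/260609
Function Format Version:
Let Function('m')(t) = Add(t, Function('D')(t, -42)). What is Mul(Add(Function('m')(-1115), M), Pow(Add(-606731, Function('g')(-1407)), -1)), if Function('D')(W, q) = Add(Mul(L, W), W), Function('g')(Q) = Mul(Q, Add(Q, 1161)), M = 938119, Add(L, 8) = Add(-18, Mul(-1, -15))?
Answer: Rational(-948154, 260609) ≈ -3.6382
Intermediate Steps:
L = -11 (L = Add(-8, Add(-18, Mul(-1, -15))) = Add(-8, Add(-18, 15)) = Add(-8, -3) = -11)
Function('g')(Q) = Mul(Q, Add(1161, Q))
Function('D')(W, q) = Mul(-10, W) (Function('D')(W, q) = Add(Mul(-11, W), W) = Mul(-10, W))
Function('m')(t) = Mul(-9, t) (Function('m')(t) = Add(t, Mul(-10, t)) = Mul(-9, t))
Mul(Add(Function('m')(-1115), M), Pow(Add(-606731, Function('g')(-1407)), -1)) = Mul(Add(Mul(-9, -1115), 938119), Pow(Add(-606731, Mul(-1407, Add(1161, -1407))), -1)) = Mul(Add(10035, 938119), Pow(Add(-606731, Mul(-1407, -246)), -1)) = Mul(948154, Pow(Add(-606731, 346122), -1)) = Mul(948154, Pow(-260609, -1)) = Mul(948154, Rational(-1, 260609)) = Rational(-948154, 260609)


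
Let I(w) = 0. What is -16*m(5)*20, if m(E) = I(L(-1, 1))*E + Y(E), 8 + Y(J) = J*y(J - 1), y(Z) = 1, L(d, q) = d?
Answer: 960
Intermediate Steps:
Y(J) = -8 + J (Y(J) = -8 + J*1 = -8 + J)
m(E) = -8 + E (m(E) = 0*E + (-8 + E) = 0 + (-8 + E) = -8 + E)
-16*m(5)*20 = -16*(-8 + 5)*20 = -16*(-3)*20 = 48*20 = 960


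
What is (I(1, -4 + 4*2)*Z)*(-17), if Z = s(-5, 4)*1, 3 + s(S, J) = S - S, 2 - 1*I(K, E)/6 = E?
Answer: -612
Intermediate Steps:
I(K, E) = 12 - 6*E
s(S, J) = -3 (s(S, J) = -3 + (S - S) = -3 + 0 = -3)
Z = -3 (Z = -3*1 = -3)
(I(1, -4 + 4*2)*Z)*(-17) = ((12 - 6*(-4 + 4*2))*(-3))*(-17) = ((12 - 6*(-4 + 8))*(-3))*(-17) = ((12 - 6*4)*(-3))*(-17) = ((12 - 24)*(-3))*(-17) = -12*(-3)*(-17) = 36*(-17) = -612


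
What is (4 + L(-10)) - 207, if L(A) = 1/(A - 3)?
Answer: -2640/13 ≈ -203.08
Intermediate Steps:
L(A) = 1/(-3 + A)
(4 + L(-10)) - 207 = (4 + 1/(-3 - 10)) - 207 = (4 + 1/(-13)) - 207 = (4 - 1/13) - 207 = 51/13 - 207 = -2640/13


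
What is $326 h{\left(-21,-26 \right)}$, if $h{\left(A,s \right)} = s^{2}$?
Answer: $220376$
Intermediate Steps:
$326 h{\left(-21,-26 \right)} = 326 \left(-26\right)^{2} = 326 \cdot 676 = 220376$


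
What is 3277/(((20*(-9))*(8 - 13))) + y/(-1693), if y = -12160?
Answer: 16491961/1523700 ≈ 10.824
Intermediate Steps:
3277/(((20*(-9))*(8 - 13))) + y/(-1693) = 3277/(((20*(-9))*(8 - 13))) - 12160/(-1693) = 3277/((-180*(-5))) - 12160*(-1/1693) = 3277/900 + 12160/1693 = 16491961/1523700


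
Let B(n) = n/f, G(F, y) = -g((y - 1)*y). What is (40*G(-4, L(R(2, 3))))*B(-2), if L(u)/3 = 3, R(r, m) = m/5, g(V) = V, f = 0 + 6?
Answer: 960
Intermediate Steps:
f = 6
R(r, m) = m/5 (R(r, m) = m*(⅕) = m/5)
L(u) = 9 (L(u) = 3*3 = 9)
G(F, y) = -y*(-1 + y) (G(F, y) = -(y - 1)*y = -(-1 + y)*y = -y*(-1 + y))
B(n) = n/6
(40*G(-4, L(R(2, 3))))*B(-2) = (40*(9*(1 - 1*9)))*((⅙)*(-2)) = (40*(9*(1 - 9)))*(-⅓) = (40*(9*(-8)))*(-⅓) = (40*(-72))*(-⅓) = -2880*(-⅓) = 960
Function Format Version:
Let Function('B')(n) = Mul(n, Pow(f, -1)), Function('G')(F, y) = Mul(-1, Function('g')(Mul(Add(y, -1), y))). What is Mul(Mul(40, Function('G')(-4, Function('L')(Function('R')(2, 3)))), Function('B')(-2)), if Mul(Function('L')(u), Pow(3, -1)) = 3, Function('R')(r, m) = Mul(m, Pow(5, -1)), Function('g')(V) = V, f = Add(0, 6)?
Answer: 960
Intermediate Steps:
f = 6
Function('R')(r, m) = Mul(Rational(1, 5), m) (Function('R')(r, m) = Mul(m, Rational(1, 5)) = Mul(Rational(1, 5), m))
Function('L')(u) = 9 (Function('L')(u) = Mul(3, 3) = 9)
Function('G')(F, y) = Mul(-1, y, Add(-1, y)) (Function('G')(F, y) = Mul(-1, Mul(Add(y, -1), y)) = Mul(-1, Mul(Add(-1, y), y)) = Mul(-1, Mul(y, Add(-1, y))) = Mul(-1, y, Add(-1, y)))
Function('B')(n) = Mul(Rational(1, 6), n) (Function('B')(n) = Mul(n, Pow(6, -1)) = Mul(n, Rational(1, 6)) = Mul(Rational(1, 6), n))
Mul(Mul(40, Function('G')(-4, Function('L')(Function('R')(2, 3)))), Function('B')(-2)) = Mul(Mul(40, Mul(9, Add(1, Mul(-1, 9)))), Mul(Rational(1, 6), -2)) = Mul(Mul(40, Mul(9, Add(1, -9))), Rational(-1, 3)) = Mul(Mul(40, Mul(9, -8)), Rational(-1, 3)) = Mul(Mul(40, -72), Rational(-1, 3)) = Mul(-2880, Rational(-1, 3)) = 960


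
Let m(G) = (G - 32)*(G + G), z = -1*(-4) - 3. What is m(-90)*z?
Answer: 21960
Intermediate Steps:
z = 1 (z = 4 - 3 = 1)
m(G) = 2*G*(-32 + G) (m(G) = (-32 + G)*(2*G) = 2*G*(-32 + G))
m(-90)*z = (2*(-90)*(-32 - 90))*1 = (2*(-90)*(-122))*1 = 21960*1 = 21960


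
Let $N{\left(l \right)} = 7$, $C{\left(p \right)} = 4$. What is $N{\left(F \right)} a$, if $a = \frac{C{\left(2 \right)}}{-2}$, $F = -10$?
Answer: $-14$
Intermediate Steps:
$a = -2$ ($a = \frac{4}{-2} = 4 \left(- \frac{1}{2}\right) = -2$)
$N{\left(F \right)} a = 7 \left(-2\right) = -14$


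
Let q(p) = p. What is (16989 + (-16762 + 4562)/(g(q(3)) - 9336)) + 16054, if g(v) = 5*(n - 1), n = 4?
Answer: 308006003/9321 ≈ 33044.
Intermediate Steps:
g(v) = 15 (g(v) = 5*(4 - 1) = 5*3 = 15)
(16989 + (-16762 + 4562)/(g(q(3)) - 9336)) + 16054 = (16989 + (-16762 + 4562)/(15 - 9336)) + 16054 = (16989 - 12200/(-9321)) + 16054 = (16989 - 12200*(-1/9321)) + 16054 = (16989 + 12200/9321) + 16054 = 158366669/9321 + 16054 = 308006003/9321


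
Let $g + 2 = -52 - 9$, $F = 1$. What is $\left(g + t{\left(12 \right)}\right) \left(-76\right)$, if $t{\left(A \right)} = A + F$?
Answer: $3800$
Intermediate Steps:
$g = -63$ ($g = -2 - 61 = -63$)
$t{\left(A \right)} = 1 + A$ ($t{\left(A \right)} = A + 1 = 1 + A$)
$\left(g + t{\left(12 \right)}\right) \left(-76\right) = \left(-63 + \left(1 + 12\right)\right) \left(-76\right) = \left(-63 + 13\right) \left(-76\right) = \left(-50\right) \left(-76\right) = 3800$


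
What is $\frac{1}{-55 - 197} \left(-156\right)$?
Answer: $\frac{13}{21} \approx 0.61905$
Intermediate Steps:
$\frac{1}{-55 - 197} \left(-156\right) = \frac{1}{-252} \left(-156\right) = \left(- \frac{1}{252}\right) \left(-156\right) = \frac{13}{21}$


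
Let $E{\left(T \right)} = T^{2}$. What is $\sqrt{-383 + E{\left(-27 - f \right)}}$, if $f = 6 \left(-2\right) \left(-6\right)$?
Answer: $\sqrt{9418} \approx 97.046$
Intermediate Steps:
$f = 72$ ($f = \left(-12\right) \left(-6\right) = 72$)
$\sqrt{-383 + E{\left(-27 - f \right)}} = \sqrt{-383 + \left(-27 - 72\right)^{2}} = \sqrt{-383 + \left(-99\right)^{2}} = \sqrt{-383 + 9801} = \sqrt{9418}$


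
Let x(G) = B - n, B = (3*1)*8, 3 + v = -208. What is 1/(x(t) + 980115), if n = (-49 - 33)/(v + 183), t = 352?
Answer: 14/13721905 ≈ 1.0203e-6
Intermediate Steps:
v = -211 (v = -3 - 208 = -211)
B = 24 (B = 3*8 = 24)
n = 41/14 (n = (-49 - 33)/(-211 + 183) = -82/(-28) = -82*(-1/28) = 41/14 ≈ 2.9286)
x(G) = 295/14 (x(G) = 24 - 1*41/14 = 24 - 41/14 = 295/14)
1/(x(t) + 980115) = 1/(295/14 + 980115) = 1/(13721905/14) = 14/13721905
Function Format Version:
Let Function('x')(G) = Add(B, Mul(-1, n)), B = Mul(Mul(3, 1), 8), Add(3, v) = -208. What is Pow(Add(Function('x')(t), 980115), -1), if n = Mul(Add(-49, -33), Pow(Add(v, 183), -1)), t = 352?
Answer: Rational(14, 13721905) ≈ 1.0203e-6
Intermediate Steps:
v = -211 (v = Add(-3, -208) = -211)
B = 24 (B = Mul(3, 8) = 24)
n = Rational(41, 14) (n = Mul(Add(-49, -33), Pow(Add(-211, 183), -1)) = Mul(-82, Pow(-28, -1)) = Mul(-82, Rational(-1, 28)) = Rational(41, 14) ≈ 2.9286)
Function('x')(G) = Rational(295, 14) (Function('x')(G) = Add(24, Mul(-1, Rational(41, 14))) = Add(24, Rational(-41, 14)) = Rational(295, 14))
Pow(Add(Function('x')(t), 980115), -1) = Pow(Add(Rational(295, 14), 980115), -1) = Pow(Rational(13721905, 14), -1) = Rational(14, 13721905)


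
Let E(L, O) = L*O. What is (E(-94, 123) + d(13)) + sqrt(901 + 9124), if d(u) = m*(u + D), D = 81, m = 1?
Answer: -11468 + 5*sqrt(401) ≈ -11368.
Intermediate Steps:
d(u) = 81 + u (d(u) = 1*(u + 81) = 1*(81 + u) = 81 + u)
(E(-94, 123) + d(13)) + sqrt(901 + 9124) = (-94*123 + (81 + 13)) + sqrt(901 + 9124) = (-11562 + 94) + sqrt(10025) = -11468 + 5*sqrt(401)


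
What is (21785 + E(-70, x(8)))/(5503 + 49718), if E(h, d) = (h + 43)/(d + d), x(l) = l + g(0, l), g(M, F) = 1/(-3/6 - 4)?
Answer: 3049657/7730940 ≈ 0.39447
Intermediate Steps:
g(M, F) = -2/9 (g(M, F) = 1/(-3*⅙ - 4) = 1/(-½ - 4) = 1/(-9/2) = -2/9)
x(l) = -2/9 + l (x(l) = l - 2/9 = -2/9 + l)
E(h, d) = (43 + h)/(2*d) (E(h, d) = (43 + h)/((2*d)) = (43 + h)*(1/(2*d)) = (43 + h)/(2*d))
(21785 + E(-70, x(8)))/(5503 + 49718) = (21785 + (43 - 70)/(2*(-2/9 + 8)))/(5503 + 49718) = (21785 + (½)*(-27)/(70/9))/55221 = (21785 + (½)*(9/70)*(-27))*(1/55221) = (21785 - 243/140)*(1/55221) = (3049657/140)*(1/55221) = 3049657/7730940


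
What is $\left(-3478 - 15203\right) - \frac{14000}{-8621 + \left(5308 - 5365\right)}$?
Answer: $- \frac{81049859}{4339} \approx -18679.0$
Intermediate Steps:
$\left(-3478 - 15203\right) - \frac{14000}{-8621 + \left(5308 - 5365\right)} = -18681 - \frac{14000}{-8621 - 57} = -18681 - \frac{14000}{-8678} = -18681 - - \frac{7000}{4339} = -18681 + \frac{7000}{4339} = - \frac{81049859}{4339}$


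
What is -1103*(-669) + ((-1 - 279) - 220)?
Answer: 737407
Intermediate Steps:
-1103*(-669) + ((-1 - 279) - 220) = 737907 + (-280 - 220) = 737907 - 500 = 737407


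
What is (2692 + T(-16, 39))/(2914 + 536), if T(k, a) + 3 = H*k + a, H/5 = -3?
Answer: 1484/1725 ≈ 0.86029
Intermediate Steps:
H = -15 (H = 5*(-3) = -15)
T(k, a) = -3 + a - 15*k (T(k, a) = -3 + (-15*k + a) = -3 + (a - 15*k) = -3 + a - 15*k)
(2692 + T(-16, 39))/(2914 + 536) = (2692 + (-3 + 39 - 15*(-16)))/(2914 + 536) = (2692 + (-3 + 39 + 240))/3450 = (2692 + 276)*(1/3450) = 2968*(1/3450) = 1484/1725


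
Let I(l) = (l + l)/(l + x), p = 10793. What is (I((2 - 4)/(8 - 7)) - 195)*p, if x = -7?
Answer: -18898543/9 ≈ -2.0998e+6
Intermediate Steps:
I(l) = 2*l/(-7 + l) (I(l) = (l + l)/(l - 7) = (2*l)/(-7 + l) = 2*l/(-7 + l))
(I((2 - 4)/(8 - 7)) - 195)*p = (2*((2 - 4)/(8 - 7))/(-7 + (2 - 4)/(8 - 7)) - 195)*10793 = (2*(-2/1)/(-7 - 2/1) - 195)*10793 = (2*(-2*1)/(-7 - 2*1) - 195)*10793 = (2*(-2)/(-7 - 2) - 195)*10793 = (2*(-2)/(-9) - 195)*10793 = (2*(-2)*(-1/9) - 195)*10793 = (4/9 - 195)*10793 = -1751/9*10793 = -18898543/9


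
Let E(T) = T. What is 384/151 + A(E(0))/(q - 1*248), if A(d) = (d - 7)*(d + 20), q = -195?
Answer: 191252/66893 ≈ 2.8591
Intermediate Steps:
A(d) = (-7 + d)*(20 + d)
384/151 + A(E(0))/(q - 1*248) = 384/151 + (-140 + 0**2 + 13*0)/(-195 - 1*248) = 384*(1/151) + (-140 + 0 + 0)/(-195 - 248) = 384/151 - 140/(-443) = 384/151 - 140*(-1/443) = 384/151 + 140/443 = 191252/66893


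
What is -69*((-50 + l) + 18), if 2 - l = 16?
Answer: 3174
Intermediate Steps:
l = -14 (l = 2 - 1*16 = 2 - 16 = -14)
-69*((-50 + l) + 18) = -69*((-50 - 14) + 18) = -69*(-64 + 18) = -69*(-46) = 3174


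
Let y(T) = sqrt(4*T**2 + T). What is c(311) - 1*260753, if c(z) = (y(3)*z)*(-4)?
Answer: -260753 - 1244*sqrt(39) ≈ -2.6852e+5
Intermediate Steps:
y(T) = sqrt(T + 4*T**2)
c(z) = -4*z*sqrt(39) (c(z) = (sqrt(3*(1 + 4*3))*z)*(-4) = (sqrt(3*(1 + 12))*z)*(-4) = (sqrt(3*13)*z)*(-4) = (sqrt(39)*z)*(-4) = (z*sqrt(39))*(-4) = -4*z*sqrt(39))
c(311) - 1*260753 = -4*311*sqrt(39) - 1*260753 = -1244*sqrt(39) - 260753 = -260753 - 1244*sqrt(39)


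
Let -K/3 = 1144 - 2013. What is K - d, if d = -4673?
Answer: 7280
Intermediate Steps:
K = 2607 (K = -3*(1144 - 2013) = -3*(-869) = 2607)
K - d = 2607 - 1*(-4673) = 2607 + 4673 = 7280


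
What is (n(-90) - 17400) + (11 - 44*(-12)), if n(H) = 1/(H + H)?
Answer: -3034981/180 ≈ -16861.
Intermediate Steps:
n(H) = 1/(2*H)
(n(-90) - 17400) + (11 - 44*(-12)) = ((½)/(-90) - 17400) + (11 - 44*(-12)) = ((½)*(-1/90) - 17400) + (11 + 528) = (-1/180 - 17400) + 539 = -3132001/180 + 539 = -3034981/180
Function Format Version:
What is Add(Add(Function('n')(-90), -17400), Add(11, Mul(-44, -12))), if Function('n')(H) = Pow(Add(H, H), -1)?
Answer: Rational(-3034981, 180) ≈ -16861.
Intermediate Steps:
Function('n')(H) = Mul(Rational(1, 2), Pow(H, -1)) (Function('n')(H) = Pow(Mul(2, H), -1) = Mul(Rational(1, 2), Pow(H, -1)))
Add(Add(Function('n')(-90), -17400), Add(11, Mul(-44, -12))) = Add(Add(Mul(Rational(1, 2), Pow(-90, -1)), -17400), Add(11, Mul(-44, -12))) = Add(Add(Mul(Rational(1, 2), Rational(-1, 90)), -17400), Add(11, 528)) = Add(Add(Rational(-1, 180), -17400), 539) = Add(Rational(-3132001, 180), 539) = Rational(-3034981, 180)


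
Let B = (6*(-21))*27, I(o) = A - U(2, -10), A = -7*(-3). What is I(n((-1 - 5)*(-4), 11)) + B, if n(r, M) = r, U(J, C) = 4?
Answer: -3385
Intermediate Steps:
A = 21
I(o) = 17 (I(o) = 21 - 1*4 = 21 - 4 = 17)
B = -3402 (B = -126*27 = -3402)
I(n((-1 - 5)*(-4), 11)) + B = 17 - 3402 = -3385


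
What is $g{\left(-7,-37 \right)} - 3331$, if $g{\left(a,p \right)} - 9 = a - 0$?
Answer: $-3329$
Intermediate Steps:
$g{\left(a,p \right)} = 9 + a$ ($g{\left(a,p \right)} = 9 + \left(a - 0\right) = 9 + \left(a + 0\right) = 9 + a$)
$g{\left(-7,-37 \right)} - 3331 = \left(9 - 7\right) - 3331 = 2 - 3331 = -3329$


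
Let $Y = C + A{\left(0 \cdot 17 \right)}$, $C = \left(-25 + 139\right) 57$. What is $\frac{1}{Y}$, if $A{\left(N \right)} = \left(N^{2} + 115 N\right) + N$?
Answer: $\frac{1}{6498} \approx 0.00015389$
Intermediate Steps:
$A{\left(N \right)} = N^{2} + 116 N$
$C = 6498$ ($C = 114 \cdot 57 = 6498$)
$Y = 6498$ ($Y = 6498 + 0 \cdot 17 \left(116 + 0 \cdot 17\right) = 6498 + 0 \left(116 + 0\right) = 6498 + 0 \cdot 116 = 6498 + 0 = 6498$)
$\frac{1}{Y} = \frac{1}{6498}$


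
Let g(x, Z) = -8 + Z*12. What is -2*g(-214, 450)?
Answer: -10784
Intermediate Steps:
g(x, Z) = -8 + 12*Z
-2*g(-214, 450) = -2*(-8 + 12*450) = -2*(-8 + 5400) = -2*5392 = -10784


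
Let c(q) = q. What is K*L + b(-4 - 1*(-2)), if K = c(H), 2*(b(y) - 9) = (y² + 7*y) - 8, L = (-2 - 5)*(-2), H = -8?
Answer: -112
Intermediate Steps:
L = 14 (L = -7*(-2) = 14)
b(y) = 5 + y²/2 + 7*y/2 (b(y) = 9 + ((y² + 7*y) - 8)/2 = 9 + (-8 + y² + 7*y)/2 = 9 + (-4 + y²/2 + 7*y/2) = 5 + y²/2 + 7*y/2)
K = -8
K*L + b(-4 - 1*(-2)) = -8*14 + (5 + (-4 - 1*(-2))²/2 + 7*(-4 - 1*(-2))/2) = -112 + (5 + (-4 + 2)²/2 + 7*(-4 + 2)/2) = -112 + (5 + (½)*(-2)² + (7/2)*(-2)) = -112 + (5 + (½)*4 - 7) = -112 + (5 + 2 - 7) = -112 + 0 = -112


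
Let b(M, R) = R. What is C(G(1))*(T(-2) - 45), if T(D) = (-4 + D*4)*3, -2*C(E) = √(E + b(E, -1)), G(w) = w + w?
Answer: 81/2 ≈ 40.500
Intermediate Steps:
G(w) = 2*w
C(E) = -√(-1 + E)/2 (C(E) = -√(E - 1)/2 = -√(-1 + E)/2)
T(D) = -12 + 12*D (T(D) = (-4 + 4*D)*3 = -12 + 12*D)
C(G(1))*(T(-2) - 45) = (-√(-1 + 2*1)/2)*((-12 + 12*(-2)) - 45) = (-√(-1 + 2)/2)*((-12 - 24) - 45) = (-√1/2)*(-36 - 45) = -½*1*(-81) = -½*(-81) = 81/2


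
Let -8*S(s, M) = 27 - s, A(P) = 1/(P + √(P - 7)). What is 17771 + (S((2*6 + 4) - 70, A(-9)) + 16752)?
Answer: 276103/8 ≈ 34513.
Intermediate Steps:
A(P) = 1/(P + √(-7 + P))
S(s, M) = -27/8 + s/8 (S(s, M) = -(27 - s)/8 = -27/8 + s/8)
17771 + (S((2*6 + 4) - 70, A(-9)) + 16752) = 17771 + ((-27/8 + ((2*6 + 4) - 70)/8) + 16752) = 17771 + ((-27/8 + ((12 + 4) - 70)/8) + 16752) = 17771 + ((-27/8 + (16 - 70)/8) + 16752) = 17771 + ((-27/8 + (⅛)*(-54)) + 16752) = 17771 + ((-27/8 - 27/4) + 16752) = 17771 + (-81/8 + 16752) = 17771 + 133935/8 = 276103/8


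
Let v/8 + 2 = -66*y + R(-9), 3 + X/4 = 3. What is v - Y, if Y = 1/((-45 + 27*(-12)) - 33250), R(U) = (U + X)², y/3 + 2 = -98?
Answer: 5346496809/33619 ≈ 1.5903e+5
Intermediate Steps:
y = -300 (y = -6 + 3*(-98) = -6 - 294 = -300)
X = 0 (X = -12 + 4*3 = -12 + 12 = 0)
R(U) = U² (R(U) = (U + 0)² = U²)
Y = -1/33619 (Y = 1/((-45 - 324) - 33250) = 1/(-369 - 33250) = 1/(-33619) = -1/33619 ≈ -2.9745e-5)
v = 159032 (v = -16 + 8*(-66*(-300) + (-9)²) = -16 + 8*(19800 + 81) = -16 + 8*19881 = -16 + 159048 = 159032)
v - Y = 159032 - 1*(-1/33619) = 159032 + 1/33619 = 5346496809/33619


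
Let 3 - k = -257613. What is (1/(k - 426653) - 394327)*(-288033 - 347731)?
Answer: 42377391790268400/169037 ≈ 2.5070e+11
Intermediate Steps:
k = 257616 (k = 3 - 1*(-257613) = 3 + 257613 = 257616)
(1/(k - 426653) - 394327)*(-288033 - 347731) = (1/(257616 - 426653) - 394327)*(-288033 - 347731) = (1/(-169037) - 394327)*(-635764) = (-1/169037 - 394327)*(-635764) = -66655853100/169037*(-635764) = 42377391790268400/169037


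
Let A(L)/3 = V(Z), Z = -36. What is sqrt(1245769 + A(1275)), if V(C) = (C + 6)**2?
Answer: sqrt(1248469) ≈ 1117.3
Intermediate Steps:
V(C) = (6 + C)**2
A(L) = 2700 (A(L) = 3*(6 - 36)**2 = 3*(-30)**2 = 3*900 = 2700)
sqrt(1245769 + A(1275)) = sqrt(1245769 + 2700) = sqrt(1248469)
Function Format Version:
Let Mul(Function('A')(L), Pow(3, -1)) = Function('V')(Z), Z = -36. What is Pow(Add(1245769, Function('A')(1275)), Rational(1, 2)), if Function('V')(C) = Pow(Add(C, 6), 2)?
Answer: Pow(1248469, Rational(1, 2)) ≈ 1117.3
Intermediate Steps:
Function('V')(C) = Pow(Add(6, C), 2)
Function('A')(L) = 2700 (Function('A')(L) = Mul(3, Pow(Add(6, -36), 2)) = Mul(3, Pow(-30, 2)) = Mul(3, 900) = 2700)
Pow(Add(1245769, Function('A')(1275)), Rational(1, 2)) = Pow(Add(1245769, 2700), Rational(1, 2)) = Pow(1248469, Rational(1, 2))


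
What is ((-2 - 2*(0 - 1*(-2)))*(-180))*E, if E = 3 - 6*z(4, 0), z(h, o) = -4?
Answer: 29160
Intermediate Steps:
E = 27 (E = 3 - 6*(-4) = 3 + 24 = 27)
((-2 - 2*(0 - 1*(-2)))*(-180))*E = ((-2 - 2*(0 - 1*(-2)))*(-180))*27 = ((-2 - 2*(0 + 2))*(-180))*27 = ((-2 - 2*2)*(-180))*27 = ((-2 - 4)*(-180))*27 = -6*(-180)*27 = 1080*27 = 29160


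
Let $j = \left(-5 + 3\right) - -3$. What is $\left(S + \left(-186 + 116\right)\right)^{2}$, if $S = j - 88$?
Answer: $24649$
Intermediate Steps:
$j = 1$ ($j = -2 + 3 = 1$)
$S = -87$ ($S = 1 - 88 = -87$)
$\left(S + \left(-186 + 116\right)\right)^{2} = \left(-87 + \left(-186 + 116\right)\right)^{2} = \left(-87 - 70\right)^{2} = \left(-157\right)^{2} = 24649$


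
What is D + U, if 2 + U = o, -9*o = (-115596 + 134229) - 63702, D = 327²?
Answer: 335804/3 ≈ 1.1193e+5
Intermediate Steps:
D = 106929
o = 15023/3 (o = -((-115596 + 134229) - 63702)/9 = -(18633 - 63702)/9 = -⅑*(-45069) = 15023/3 ≈ 5007.7)
U = 15017/3 (U = -2 + 15023/3 = 15017/3 ≈ 5005.7)
D + U = 106929 + 15017/3 = 335804/3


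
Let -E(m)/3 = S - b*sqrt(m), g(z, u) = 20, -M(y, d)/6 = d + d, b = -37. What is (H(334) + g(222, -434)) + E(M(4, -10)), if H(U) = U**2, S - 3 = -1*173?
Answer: 112086 - 222*sqrt(30) ≈ 1.1087e+5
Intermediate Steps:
M(y, d) = -12*d (M(y, d) = -6*(d + d) = -12*d)
S = -170 (S = 3 - 1*173 = 3 - 173 = -170)
E(m) = 510 - 111*sqrt(m) (E(m) = -3*(-170 - (-37)*sqrt(m)) = -3*(-170 + 37*sqrt(m)) = 510 - 111*sqrt(m))
(H(334) + g(222, -434)) + E(M(4, -10)) = (334**2 + 20) + (510 - 111*2*sqrt(30)) = (111556 + 20) + (510 - 222*sqrt(30)) = 111576 + (510 - 222*sqrt(30)) = 112086 - 222*sqrt(30)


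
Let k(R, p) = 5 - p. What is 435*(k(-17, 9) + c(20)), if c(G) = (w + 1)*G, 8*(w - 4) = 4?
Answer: 46110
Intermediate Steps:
w = 9/2 (w = 4 + (⅛)*4 = 4 + ½ = 9/2 ≈ 4.5000)
c(G) = 11*G/2 (c(G) = (9/2 + 1)*G = 11*G/2)
435*(k(-17, 9) + c(20)) = 435*((5 - 1*9) + (11/2)*20) = 435*((5 - 9) + 110) = 435*(-4 + 110) = 435*106 = 46110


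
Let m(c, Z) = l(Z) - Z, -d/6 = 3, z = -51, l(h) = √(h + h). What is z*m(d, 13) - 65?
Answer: 598 - 51*√26 ≈ 337.95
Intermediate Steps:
l(h) = √2*√h (l(h) = √(2*h) = √2*√h)
d = -18 (d = -6*3 = -18)
m(c, Z) = -Z + √2*√Z (m(c, Z) = √2*√Z - Z = -Z + √2*√Z)
z*m(d, 13) - 65 = -51*(-1*13 + √2*√13) - 65 = -51*(-13 + √26) - 65 = (663 - 51*√26) - 65 = 598 - 51*√26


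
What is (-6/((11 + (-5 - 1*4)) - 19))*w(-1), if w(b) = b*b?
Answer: 6/17 ≈ 0.35294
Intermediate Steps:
w(b) = b**2
(-6/((11 + (-5 - 1*4)) - 19))*w(-1) = -6/((11 + (-5 - 1*4)) - 19)*(-1)**2 = -6/((11 + (-5 - 4)) - 19)*1 = -6/((11 - 9) - 19)*1 = -6/(2 - 19)*1 = -6/(-17)*1 = -6*(-1/17)*1 = (6/17)*1 = 6/17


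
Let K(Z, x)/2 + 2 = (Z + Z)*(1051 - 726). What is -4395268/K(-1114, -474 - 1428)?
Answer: 1098817/362051 ≈ 3.0350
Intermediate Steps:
K(Z, x) = -4 + 1300*Z (K(Z, x) = -4 + 2*((Z + Z)*(1051 - 726)) = -4 + 2*((2*Z)*325) = -4 + 2*(650*Z) = -4 + 1300*Z)
-4395268/K(-1114, -474 - 1428) = -4395268/(-4 + 1300*(-1114)) = -4395268/(-4 - 1448200) = -4395268/(-1448204) = -4395268*(-1/1448204) = 1098817/362051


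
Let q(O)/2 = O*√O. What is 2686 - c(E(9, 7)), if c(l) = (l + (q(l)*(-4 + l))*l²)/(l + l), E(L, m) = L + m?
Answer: -19205/2 ≈ -9602.5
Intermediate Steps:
q(O) = 2*O^(3/2) (q(O) = 2*(O*√O) = 2*O^(3/2))
c(l) = (l + 2*l^(7/2)*(-4 + l))/(2*l) (c(l) = (l + ((2*l^(3/2))*(-4 + l))*l²)/(l + l) = (l + (2*l^(3/2)*(-4 + l))*l²)/((2*l)) = (l + 2*l^(7/2)*(-4 + l))*(1/(2*l)) = (l + 2*l^(7/2)*(-4 + l))/(2*l))
2686 - c(E(9, 7)) = 2686 - (½ + (9 + 7)^(7/2) - 4*(9 + 7)^(5/2)) = 2686 - (½ + 16^(7/2) - 4*16^(5/2)) = 2686 - (½ + 16384 - 4*1024) = 2686 - (½ + 16384 - 4096) = 2686 - 1*24577/2 = 2686 - 24577/2 = -19205/2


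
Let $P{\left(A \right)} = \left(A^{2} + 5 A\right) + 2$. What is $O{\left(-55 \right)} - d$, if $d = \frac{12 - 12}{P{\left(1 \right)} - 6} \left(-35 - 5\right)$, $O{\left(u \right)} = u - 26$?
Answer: $-81$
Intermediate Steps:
$O{\left(u \right)} = -26 + u$
$P{\left(A \right)} = 2 + A^{2} + 5 A$
$d = 0$ ($d = \frac{12 - 12}{\left(2 + 1^{2} + 5 \cdot 1\right) - 6} \left(-35 - 5\right) = \frac{0}{\left(2 + 1 + 5\right) - 6} \left(-40\right) = \frac{0}{8 - 6} \left(-40\right) = \frac{0}{2} \left(-40\right) = 0 \cdot \frac{1}{2} \left(-40\right) = 0 \left(-40\right) = 0$)
$O{\left(-55 \right)} - d = \left(-26 - 55\right) - 0 = -81 + 0 = -81$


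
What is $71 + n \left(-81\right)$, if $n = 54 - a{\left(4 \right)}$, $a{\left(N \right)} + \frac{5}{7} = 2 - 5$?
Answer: $- \frac{32227}{7} \approx -4603.9$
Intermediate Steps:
$a{\left(N \right)} = - \frac{26}{7}$ ($a{\left(N \right)} = - \frac{5}{7} + \left(2 - 5\right) = - \frac{5}{7} - 3 = - \frac{26}{7}$)
$n = \frac{404}{7}$ ($n = 54 - - \frac{26}{7} = 54 + \frac{26}{7} = \frac{404}{7} \approx 57.714$)
$71 + n \left(-81\right) = 71 + \frac{404}{7} \left(-81\right) = 71 - \frac{32724}{7} = - \frac{32227}{7}$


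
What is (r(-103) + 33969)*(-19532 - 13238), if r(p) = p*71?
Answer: -873517120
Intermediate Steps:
r(p) = 71*p
(r(-103) + 33969)*(-19532 - 13238) = (71*(-103) + 33969)*(-19532 - 13238) = (-7313 + 33969)*(-32770) = 26656*(-32770) = -873517120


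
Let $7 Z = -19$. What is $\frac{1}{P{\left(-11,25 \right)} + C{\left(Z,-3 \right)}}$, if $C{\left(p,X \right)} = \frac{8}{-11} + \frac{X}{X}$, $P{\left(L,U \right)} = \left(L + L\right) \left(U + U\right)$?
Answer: $- \frac{11}{12097} \approx -0.00090932$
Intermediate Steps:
$Z = - \frac{19}{7}$ ($Z = \frac{1}{7} \left(-19\right) = - \frac{19}{7} \approx -2.7143$)
$P{\left(L,U \right)} = 4 L U$ ($P{\left(L,U \right)} = 2 L 2 U = 4 L U$)
$C{\left(p,X \right)} = \frac{3}{11}$ ($C{\left(p,X \right)} = 8 \left(- \frac{1}{11}\right) + 1 = - \frac{8}{11} + 1 = \frac{3}{11}$)
$\frac{1}{P{\left(-11,25 \right)} + C{\left(Z,-3 \right)}} = \frac{1}{4 \left(-11\right) 25 + \frac{3}{11}} = \frac{1}{-1100 + \frac{3}{11}} = \frac{1}{- \frac{12097}{11}} = - \frac{11}{12097}$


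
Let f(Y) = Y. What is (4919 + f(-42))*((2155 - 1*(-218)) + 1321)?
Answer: 18015638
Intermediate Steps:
(4919 + f(-42))*((2155 - 1*(-218)) + 1321) = (4919 - 42)*((2155 - 1*(-218)) + 1321) = 4877*((2155 + 218) + 1321) = 4877*(2373 + 1321) = 4877*3694 = 18015638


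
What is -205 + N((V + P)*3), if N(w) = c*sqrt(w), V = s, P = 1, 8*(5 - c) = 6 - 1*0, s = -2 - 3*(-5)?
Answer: -205 + 17*sqrt(42)/4 ≈ -177.46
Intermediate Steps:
s = 13 (s = -2 + 15 = 13)
c = 17/4 (c = 5 - (6 - 1*0)/8 = 5 - (6 + 0)/8 = 5 - 1/8*6 = 5 - 3/4 = 17/4 ≈ 4.2500)
V = 13
N(w) = 17*sqrt(w)/4
-205 + N((V + P)*3) = -205 + 17*sqrt((13 + 1)*3)/4 = -205 + 17*sqrt(14*3)/4 = -205 + 17*sqrt(42)/4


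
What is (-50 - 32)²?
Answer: 6724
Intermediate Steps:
(-50 - 32)² = (-82)² = 6724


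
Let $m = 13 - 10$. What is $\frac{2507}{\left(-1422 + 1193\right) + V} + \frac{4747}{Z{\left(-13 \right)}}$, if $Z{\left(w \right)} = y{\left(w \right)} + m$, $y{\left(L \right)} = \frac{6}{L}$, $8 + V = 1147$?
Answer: $\frac{56239741}{30030} \approx 1872.8$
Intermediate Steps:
$V = 1139$ ($V = -8 + 1147 = 1139$)
$m = 3$ ($m = 13 - 10 = 3$)
$Z{\left(w \right)} = 3 + \frac{6}{w}$ ($Z{\left(w \right)} = \frac{6}{w} + 3 = 3 + \frac{6}{w}$)
$\frac{2507}{\left(-1422 + 1193\right) + V} + \frac{4747}{Z{\left(-13 \right)}} = \frac{2507}{\left(-1422 + 1193\right) + 1139} + \frac{4747}{3 + \frac{6}{-13}} = \frac{2507}{-229 + 1139} + \frac{4747}{3 + 6 \left(- \frac{1}{13}\right)} = \frac{2507}{910} + \frac{4747}{3 - \frac{6}{13}} = 2507 \cdot \frac{1}{910} + \frac{4747}{\frac{33}{13}} = \frac{2507}{910} + 4747 \cdot \frac{13}{33} = \frac{2507}{910} + \frac{61711}{33} = \frac{56239741}{30030}$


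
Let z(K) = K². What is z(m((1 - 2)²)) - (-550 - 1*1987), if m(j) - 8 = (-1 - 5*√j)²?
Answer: 4473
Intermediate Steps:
m(j) = 8 + (-1 - 5*√j)²
z(m((1 - 2)²)) - (-550 - 1*1987) = (8 + (1 + 5*√((1 - 2)²))²)² - (-550 - 1*1987) = (8 + (1 + 5*√((-1)²))²)² - (-550 - 1987) = (8 + (1 + 5*√1)²)² - 1*(-2537) = (8 + (1 + 5*1)²)² + 2537 = (8 + (1 + 5)²)² + 2537 = (8 + 6²)² + 2537 = (8 + 36)² + 2537 = 44² + 2537 = 1936 + 2537 = 4473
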